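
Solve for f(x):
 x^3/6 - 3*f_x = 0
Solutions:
 f(x) = C1 + x^4/72


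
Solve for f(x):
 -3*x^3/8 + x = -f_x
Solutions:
 f(x) = C1 + 3*x^4/32 - x^2/2


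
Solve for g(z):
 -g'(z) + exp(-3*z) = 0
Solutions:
 g(z) = C1 - exp(-3*z)/3


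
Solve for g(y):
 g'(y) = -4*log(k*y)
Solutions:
 g(y) = C1 - 4*y*log(k*y) + 4*y


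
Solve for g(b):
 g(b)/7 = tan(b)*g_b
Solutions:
 g(b) = C1*sin(b)^(1/7)


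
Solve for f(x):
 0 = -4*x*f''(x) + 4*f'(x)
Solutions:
 f(x) = C1 + C2*x^2


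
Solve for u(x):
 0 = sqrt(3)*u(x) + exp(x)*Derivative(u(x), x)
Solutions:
 u(x) = C1*exp(sqrt(3)*exp(-x))


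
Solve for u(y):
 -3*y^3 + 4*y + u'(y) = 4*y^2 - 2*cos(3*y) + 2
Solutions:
 u(y) = C1 + 3*y^4/4 + 4*y^3/3 - 2*y^2 + 2*y - 2*sin(3*y)/3


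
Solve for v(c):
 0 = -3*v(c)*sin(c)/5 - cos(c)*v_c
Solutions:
 v(c) = C1*cos(c)^(3/5)


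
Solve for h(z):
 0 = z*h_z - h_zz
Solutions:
 h(z) = C1 + C2*erfi(sqrt(2)*z/2)


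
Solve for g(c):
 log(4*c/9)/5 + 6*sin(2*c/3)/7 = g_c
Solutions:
 g(c) = C1 + c*log(c)/5 - 2*c*log(3)/5 - c/5 + 2*c*log(2)/5 - 9*cos(2*c/3)/7


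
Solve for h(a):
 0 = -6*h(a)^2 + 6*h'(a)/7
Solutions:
 h(a) = -1/(C1 + 7*a)


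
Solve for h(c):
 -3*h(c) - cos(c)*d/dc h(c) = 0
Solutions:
 h(c) = C1*(sin(c) - 1)^(3/2)/(sin(c) + 1)^(3/2)


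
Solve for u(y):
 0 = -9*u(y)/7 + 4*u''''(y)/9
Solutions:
 u(y) = C1*exp(-3*sqrt(2)*7^(3/4)*y/14) + C2*exp(3*sqrt(2)*7^(3/4)*y/14) + C3*sin(3*sqrt(2)*7^(3/4)*y/14) + C4*cos(3*sqrt(2)*7^(3/4)*y/14)


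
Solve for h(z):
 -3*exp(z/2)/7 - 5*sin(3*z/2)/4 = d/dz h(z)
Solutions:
 h(z) = C1 - 6*exp(z/2)/7 + 5*cos(3*z/2)/6


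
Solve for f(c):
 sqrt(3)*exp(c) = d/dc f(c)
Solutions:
 f(c) = C1 + sqrt(3)*exp(c)


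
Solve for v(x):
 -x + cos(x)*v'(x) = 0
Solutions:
 v(x) = C1 + Integral(x/cos(x), x)


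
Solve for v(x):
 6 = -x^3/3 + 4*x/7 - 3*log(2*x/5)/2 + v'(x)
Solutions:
 v(x) = C1 + x^4/12 - 2*x^2/7 + 3*x*log(x)/2 - 2*x*log(5) + x*log(2) + x*log(10)/2 + 9*x/2


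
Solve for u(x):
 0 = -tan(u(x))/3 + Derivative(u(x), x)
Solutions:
 u(x) = pi - asin(C1*exp(x/3))
 u(x) = asin(C1*exp(x/3))


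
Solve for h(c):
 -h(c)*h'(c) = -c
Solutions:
 h(c) = -sqrt(C1 + c^2)
 h(c) = sqrt(C1 + c^2)


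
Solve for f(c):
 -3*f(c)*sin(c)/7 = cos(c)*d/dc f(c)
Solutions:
 f(c) = C1*cos(c)^(3/7)


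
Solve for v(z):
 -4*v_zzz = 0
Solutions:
 v(z) = C1 + C2*z + C3*z^2


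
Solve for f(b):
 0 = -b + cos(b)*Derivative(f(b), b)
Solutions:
 f(b) = C1 + Integral(b/cos(b), b)


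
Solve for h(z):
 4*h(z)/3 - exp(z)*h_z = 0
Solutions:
 h(z) = C1*exp(-4*exp(-z)/3)


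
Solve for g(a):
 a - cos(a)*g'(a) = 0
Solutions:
 g(a) = C1 + Integral(a/cos(a), a)


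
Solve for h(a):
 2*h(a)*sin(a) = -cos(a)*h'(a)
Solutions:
 h(a) = C1*cos(a)^2


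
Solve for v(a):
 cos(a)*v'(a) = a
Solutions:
 v(a) = C1 + Integral(a/cos(a), a)


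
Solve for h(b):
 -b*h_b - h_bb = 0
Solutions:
 h(b) = C1 + C2*erf(sqrt(2)*b/2)


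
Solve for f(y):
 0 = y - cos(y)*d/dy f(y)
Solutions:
 f(y) = C1 + Integral(y/cos(y), y)


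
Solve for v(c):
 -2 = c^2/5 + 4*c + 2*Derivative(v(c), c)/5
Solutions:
 v(c) = C1 - c^3/6 - 5*c^2 - 5*c


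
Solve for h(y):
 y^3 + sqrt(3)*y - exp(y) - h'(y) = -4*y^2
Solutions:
 h(y) = C1 + y^4/4 + 4*y^3/3 + sqrt(3)*y^2/2 - exp(y)


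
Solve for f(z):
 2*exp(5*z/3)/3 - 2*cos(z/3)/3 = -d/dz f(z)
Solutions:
 f(z) = C1 - 2*exp(5*z/3)/5 + 2*sin(z/3)


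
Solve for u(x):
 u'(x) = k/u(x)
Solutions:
 u(x) = -sqrt(C1 + 2*k*x)
 u(x) = sqrt(C1 + 2*k*x)


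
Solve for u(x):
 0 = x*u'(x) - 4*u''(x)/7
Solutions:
 u(x) = C1 + C2*erfi(sqrt(14)*x/4)


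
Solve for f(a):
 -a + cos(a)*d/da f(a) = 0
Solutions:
 f(a) = C1 + Integral(a/cos(a), a)


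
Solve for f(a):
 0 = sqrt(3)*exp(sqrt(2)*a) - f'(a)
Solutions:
 f(a) = C1 + sqrt(6)*exp(sqrt(2)*a)/2


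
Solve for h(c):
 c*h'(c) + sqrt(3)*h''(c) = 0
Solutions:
 h(c) = C1 + C2*erf(sqrt(2)*3^(3/4)*c/6)


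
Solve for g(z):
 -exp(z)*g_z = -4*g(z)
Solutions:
 g(z) = C1*exp(-4*exp(-z))


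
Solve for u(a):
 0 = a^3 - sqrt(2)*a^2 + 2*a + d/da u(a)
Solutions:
 u(a) = C1 - a^4/4 + sqrt(2)*a^3/3 - a^2


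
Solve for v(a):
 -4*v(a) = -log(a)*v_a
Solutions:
 v(a) = C1*exp(4*li(a))


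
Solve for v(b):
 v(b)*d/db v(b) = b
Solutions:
 v(b) = -sqrt(C1 + b^2)
 v(b) = sqrt(C1 + b^2)


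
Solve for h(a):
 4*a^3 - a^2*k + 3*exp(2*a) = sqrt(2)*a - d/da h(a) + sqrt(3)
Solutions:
 h(a) = C1 - a^4 + a^3*k/3 + sqrt(2)*a^2/2 + sqrt(3)*a - 3*exp(2*a)/2


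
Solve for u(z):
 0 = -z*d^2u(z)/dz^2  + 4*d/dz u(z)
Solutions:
 u(z) = C1 + C2*z^5


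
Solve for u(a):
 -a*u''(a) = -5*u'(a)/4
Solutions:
 u(a) = C1 + C2*a^(9/4)


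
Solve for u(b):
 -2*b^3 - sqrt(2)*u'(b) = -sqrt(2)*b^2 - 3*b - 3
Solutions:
 u(b) = C1 - sqrt(2)*b^4/4 + b^3/3 + 3*sqrt(2)*b^2/4 + 3*sqrt(2)*b/2


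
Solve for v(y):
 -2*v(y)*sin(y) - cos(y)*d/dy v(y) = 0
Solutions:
 v(y) = C1*cos(y)^2


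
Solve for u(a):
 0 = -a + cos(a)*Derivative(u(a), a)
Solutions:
 u(a) = C1 + Integral(a/cos(a), a)


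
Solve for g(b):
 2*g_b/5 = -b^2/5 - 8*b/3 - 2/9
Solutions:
 g(b) = C1 - b^3/6 - 10*b^2/3 - 5*b/9


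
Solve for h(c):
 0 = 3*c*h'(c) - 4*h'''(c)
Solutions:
 h(c) = C1 + Integral(C2*airyai(6^(1/3)*c/2) + C3*airybi(6^(1/3)*c/2), c)


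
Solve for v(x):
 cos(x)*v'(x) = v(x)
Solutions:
 v(x) = C1*sqrt(sin(x) + 1)/sqrt(sin(x) - 1)


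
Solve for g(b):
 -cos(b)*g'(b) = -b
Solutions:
 g(b) = C1 + Integral(b/cos(b), b)


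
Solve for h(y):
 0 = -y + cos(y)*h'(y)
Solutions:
 h(y) = C1 + Integral(y/cos(y), y)


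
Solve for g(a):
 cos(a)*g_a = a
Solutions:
 g(a) = C1 + Integral(a/cos(a), a)


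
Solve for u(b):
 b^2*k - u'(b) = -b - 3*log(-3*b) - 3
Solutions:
 u(b) = C1 + b^3*k/3 + b^2/2 + 3*b*log(-b) + 3*b*log(3)


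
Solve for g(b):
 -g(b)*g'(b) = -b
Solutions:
 g(b) = -sqrt(C1 + b^2)
 g(b) = sqrt(C1 + b^2)


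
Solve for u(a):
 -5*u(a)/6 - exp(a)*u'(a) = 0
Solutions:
 u(a) = C1*exp(5*exp(-a)/6)


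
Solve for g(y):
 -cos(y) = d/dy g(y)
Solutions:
 g(y) = C1 - sin(y)


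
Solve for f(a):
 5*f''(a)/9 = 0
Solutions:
 f(a) = C1 + C2*a


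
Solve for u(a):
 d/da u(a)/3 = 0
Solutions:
 u(a) = C1


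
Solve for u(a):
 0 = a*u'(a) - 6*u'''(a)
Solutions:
 u(a) = C1 + Integral(C2*airyai(6^(2/3)*a/6) + C3*airybi(6^(2/3)*a/6), a)


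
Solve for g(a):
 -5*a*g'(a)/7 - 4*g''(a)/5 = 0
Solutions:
 g(a) = C1 + C2*erf(5*sqrt(14)*a/28)


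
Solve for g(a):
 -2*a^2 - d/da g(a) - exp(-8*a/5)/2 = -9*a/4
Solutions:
 g(a) = C1 - 2*a^3/3 + 9*a^2/8 + 5*exp(-8*a/5)/16


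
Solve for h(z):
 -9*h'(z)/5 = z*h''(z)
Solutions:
 h(z) = C1 + C2/z^(4/5)


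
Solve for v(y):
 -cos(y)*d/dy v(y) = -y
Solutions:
 v(y) = C1 + Integral(y/cos(y), y)


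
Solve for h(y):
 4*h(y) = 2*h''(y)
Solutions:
 h(y) = C1*exp(-sqrt(2)*y) + C2*exp(sqrt(2)*y)


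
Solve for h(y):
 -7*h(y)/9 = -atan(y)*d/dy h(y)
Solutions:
 h(y) = C1*exp(7*Integral(1/atan(y), y)/9)


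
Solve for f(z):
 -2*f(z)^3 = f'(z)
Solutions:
 f(z) = -sqrt(2)*sqrt(-1/(C1 - 2*z))/2
 f(z) = sqrt(2)*sqrt(-1/(C1 - 2*z))/2


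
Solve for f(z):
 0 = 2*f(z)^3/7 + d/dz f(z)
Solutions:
 f(z) = -sqrt(14)*sqrt(-1/(C1 - 2*z))/2
 f(z) = sqrt(14)*sqrt(-1/(C1 - 2*z))/2


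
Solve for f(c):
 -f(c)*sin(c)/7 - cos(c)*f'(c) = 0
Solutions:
 f(c) = C1*cos(c)^(1/7)


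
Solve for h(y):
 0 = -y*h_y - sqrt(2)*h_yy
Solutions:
 h(y) = C1 + C2*erf(2^(1/4)*y/2)


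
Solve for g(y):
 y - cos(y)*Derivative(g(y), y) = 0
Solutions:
 g(y) = C1 + Integral(y/cos(y), y)


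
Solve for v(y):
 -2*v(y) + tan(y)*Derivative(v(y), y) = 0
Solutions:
 v(y) = C1*sin(y)^2


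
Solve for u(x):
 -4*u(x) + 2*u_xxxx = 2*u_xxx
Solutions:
 u(x) = C1*exp(x*(-(17 + 3*sqrt(33))^(1/3) + 2/(17 + 3*sqrt(33))^(1/3) + 4)/6)*sin(sqrt(3)*x*(2/(17 + 3*sqrt(33))^(1/3) + (17 + 3*sqrt(33))^(1/3))/6) + C2*exp(x*(-(17 + 3*sqrt(33))^(1/3) + 2/(17 + 3*sqrt(33))^(1/3) + 4)/6)*cos(sqrt(3)*x*(2/(17 + 3*sqrt(33))^(1/3) + (17 + 3*sqrt(33))^(1/3))/6) + C3*exp(-x) + C4*exp(x*(-2/(17 + 3*sqrt(33))^(1/3) + 2 + (17 + 3*sqrt(33))^(1/3))/3)


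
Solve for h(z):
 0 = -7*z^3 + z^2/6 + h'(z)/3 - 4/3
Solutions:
 h(z) = C1 + 21*z^4/4 - z^3/6 + 4*z


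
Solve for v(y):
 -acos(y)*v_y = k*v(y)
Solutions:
 v(y) = C1*exp(-k*Integral(1/acos(y), y))


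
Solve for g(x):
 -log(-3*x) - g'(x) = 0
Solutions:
 g(x) = C1 - x*log(-x) + x*(1 - log(3))


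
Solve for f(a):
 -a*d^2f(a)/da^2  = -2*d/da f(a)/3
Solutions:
 f(a) = C1 + C2*a^(5/3)


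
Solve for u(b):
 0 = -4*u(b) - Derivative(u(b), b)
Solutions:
 u(b) = C1*exp(-4*b)


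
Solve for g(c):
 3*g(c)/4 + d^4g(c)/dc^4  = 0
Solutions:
 g(c) = (C1*sin(3^(1/4)*c/2) + C2*cos(3^(1/4)*c/2))*exp(-3^(1/4)*c/2) + (C3*sin(3^(1/4)*c/2) + C4*cos(3^(1/4)*c/2))*exp(3^(1/4)*c/2)


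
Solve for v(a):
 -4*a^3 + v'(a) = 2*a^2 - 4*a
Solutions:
 v(a) = C1 + a^4 + 2*a^3/3 - 2*a^2


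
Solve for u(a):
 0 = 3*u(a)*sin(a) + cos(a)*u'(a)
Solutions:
 u(a) = C1*cos(a)^3


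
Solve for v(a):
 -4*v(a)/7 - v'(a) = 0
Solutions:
 v(a) = C1*exp(-4*a/7)


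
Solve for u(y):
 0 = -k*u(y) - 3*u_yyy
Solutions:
 u(y) = C1*exp(3^(2/3)*y*(-k)^(1/3)/3) + C2*exp(y*(-k)^(1/3)*(-3^(2/3) + 3*3^(1/6)*I)/6) + C3*exp(-y*(-k)^(1/3)*(3^(2/3) + 3*3^(1/6)*I)/6)


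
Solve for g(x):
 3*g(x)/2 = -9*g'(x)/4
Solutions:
 g(x) = C1*exp(-2*x/3)


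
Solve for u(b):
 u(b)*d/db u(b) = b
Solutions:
 u(b) = -sqrt(C1 + b^2)
 u(b) = sqrt(C1 + b^2)


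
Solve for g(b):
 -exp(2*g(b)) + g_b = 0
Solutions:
 g(b) = log(-sqrt(-1/(C1 + b))) - log(2)/2
 g(b) = log(-1/(C1 + b))/2 - log(2)/2


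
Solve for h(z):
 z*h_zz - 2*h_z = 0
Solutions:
 h(z) = C1 + C2*z^3


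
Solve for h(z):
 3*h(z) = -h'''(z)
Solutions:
 h(z) = C3*exp(-3^(1/3)*z) + (C1*sin(3^(5/6)*z/2) + C2*cos(3^(5/6)*z/2))*exp(3^(1/3)*z/2)


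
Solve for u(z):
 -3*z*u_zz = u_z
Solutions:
 u(z) = C1 + C2*z^(2/3)


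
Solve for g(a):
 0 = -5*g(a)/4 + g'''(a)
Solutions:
 g(a) = C3*exp(10^(1/3)*a/2) + (C1*sin(10^(1/3)*sqrt(3)*a/4) + C2*cos(10^(1/3)*sqrt(3)*a/4))*exp(-10^(1/3)*a/4)


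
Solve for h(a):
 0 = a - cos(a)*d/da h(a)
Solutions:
 h(a) = C1 + Integral(a/cos(a), a)


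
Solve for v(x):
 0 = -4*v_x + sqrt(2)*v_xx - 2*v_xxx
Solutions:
 v(x) = C1 + (C2*sin(sqrt(30)*x/4) + C3*cos(sqrt(30)*x/4))*exp(sqrt(2)*x/4)


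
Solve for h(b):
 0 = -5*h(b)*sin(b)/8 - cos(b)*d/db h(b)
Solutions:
 h(b) = C1*cos(b)^(5/8)


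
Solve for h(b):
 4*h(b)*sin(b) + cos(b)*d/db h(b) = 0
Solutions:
 h(b) = C1*cos(b)^4


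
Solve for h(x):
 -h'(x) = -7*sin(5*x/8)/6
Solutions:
 h(x) = C1 - 28*cos(5*x/8)/15


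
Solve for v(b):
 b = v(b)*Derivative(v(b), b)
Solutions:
 v(b) = -sqrt(C1 + b^2)
 v(b) = sqrt(C1 + b^2)


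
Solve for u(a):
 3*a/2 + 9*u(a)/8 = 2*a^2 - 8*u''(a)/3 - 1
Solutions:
 u(a) = C1*sin(3*sqrt(3)*a/8) + C2*cos(3*sqrt(3)*a/8) + 16*a^2/9 - 4*a/3 - 2264/243


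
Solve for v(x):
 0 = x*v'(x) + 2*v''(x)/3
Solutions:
 v(x) = C1 + C2*erf(sqrt(3)*x/2)


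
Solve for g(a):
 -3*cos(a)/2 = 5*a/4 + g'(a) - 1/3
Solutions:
 g(a) = C1 - 5*a^2/8 + a/3 - 3*sin(a)/2


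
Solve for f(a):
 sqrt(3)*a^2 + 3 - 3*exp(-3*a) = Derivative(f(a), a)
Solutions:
 f(a) = C1 + sqrt(3)*a^3/3 + 3*a + exp(-3*a)


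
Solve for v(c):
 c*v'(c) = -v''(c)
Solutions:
 v(c) = C1 + C2*erf(sqrt(2)*c/2)


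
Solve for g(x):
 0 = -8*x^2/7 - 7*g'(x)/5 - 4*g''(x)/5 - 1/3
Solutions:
 g(x) = C1 + C2*exp(-7*x/4) - 40*x^3/147 + 160*x^2/343 - 5555*x/7203


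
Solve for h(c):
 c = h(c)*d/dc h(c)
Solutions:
 h(c) = -sqrt(C1 + c^2)
 h(c) = sqrt(C1 + c^2)


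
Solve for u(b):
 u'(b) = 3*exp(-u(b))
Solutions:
 u(b) = log(C1 + 3*b)


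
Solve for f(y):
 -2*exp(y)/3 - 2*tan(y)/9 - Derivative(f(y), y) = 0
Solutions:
 f(y) = C1 - 2*exp(y)/3 + 2*log(cos(y))/9


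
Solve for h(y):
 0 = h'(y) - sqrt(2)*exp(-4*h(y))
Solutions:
 h(y) = log(-I*(C1 + 4*sqrt(2)*y)^(1/4))
 h(y) = log(I*(C1 + 4*sqrt(2)*y)^(1/4))
 h(y) = log(-(C1 + 4*sqrt(2)*y)^(1/4))
 h(y) = log(C1 + 4*sqrt(2)*y)/4


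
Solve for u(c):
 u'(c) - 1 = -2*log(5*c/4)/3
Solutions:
 u(c) = C1 - 2*c*log(c)/3 + c*log(2*10^(1/3)/5) + 5*c/3


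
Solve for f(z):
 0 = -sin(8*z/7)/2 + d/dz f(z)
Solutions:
 f(z) = C1 - 7*cos(8*z/7)/16


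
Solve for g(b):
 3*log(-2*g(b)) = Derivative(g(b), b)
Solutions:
 -Integral(1/(log(-_y) + log(2)), (_y, g(b)))/3 = C1 - b


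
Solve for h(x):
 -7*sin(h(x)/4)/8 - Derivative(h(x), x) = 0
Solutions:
 7*x/8 + 2*log(cos(h(x)/4) - 1) - 2*log(cos(h(x)/4) + 1) = C1


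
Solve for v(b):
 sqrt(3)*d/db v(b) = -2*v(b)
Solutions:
 v(b) = C1*exp(-2*sqrt(3)*b/3)


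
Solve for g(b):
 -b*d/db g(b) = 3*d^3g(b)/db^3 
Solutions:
 g(b) = C1 + Integral(C2*airyai(-3^(2/3)*b/3) + C3*airybi(-3^(2/3)*b/3), b)


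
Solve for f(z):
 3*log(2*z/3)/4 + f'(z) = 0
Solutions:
 f(z) = C1 - 3*z*log(z)/4 - 3*z*log(2)/4 + 3*z/4 + 3*z*log(3)/4


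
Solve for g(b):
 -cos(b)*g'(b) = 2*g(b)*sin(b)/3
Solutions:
 g(b) = C1*cos(b)^(2/3)


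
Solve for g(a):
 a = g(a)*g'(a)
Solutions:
 g(a) = -sqrt(C1 + a^2)
 g(a) = sqrt(C1 + a^2)


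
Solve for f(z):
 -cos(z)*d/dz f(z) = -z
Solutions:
 f(z) = C1 + Integral(z/cos(z), z)


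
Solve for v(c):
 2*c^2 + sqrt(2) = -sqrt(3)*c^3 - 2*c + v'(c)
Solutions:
 v(c) = C1 + sqrt(3)*c^4/4 + 2*c^3/3 + c^2 + sqrt(2)*c


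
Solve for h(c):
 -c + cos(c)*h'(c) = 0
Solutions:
 h(c) = C1 + Integral(c/cos(c), c)


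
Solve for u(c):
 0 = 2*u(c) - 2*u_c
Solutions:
 u(c) = C1*exp(c)


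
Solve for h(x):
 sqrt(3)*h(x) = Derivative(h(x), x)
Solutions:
 h(x) = C1*exp(sqrt(3)*x)


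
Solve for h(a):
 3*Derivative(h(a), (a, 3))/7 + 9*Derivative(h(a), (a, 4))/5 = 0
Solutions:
 h(a) = C1 + C2*a + C3*a^2 + C4*exp(-5*a/21)


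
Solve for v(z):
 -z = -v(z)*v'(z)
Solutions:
 v(z) = -sqrt(C1 + z^2)
 v(z) = sqrt(C1 + z^2)


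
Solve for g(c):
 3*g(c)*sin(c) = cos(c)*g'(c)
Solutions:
 g(c) = C1/cos(c)^3


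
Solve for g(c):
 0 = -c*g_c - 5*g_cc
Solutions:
 g(c) = C1 + C2*erf(sqrt(10)*c/10)


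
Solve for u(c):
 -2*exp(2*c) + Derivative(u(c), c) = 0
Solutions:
 u(c) = C1 + exp(2*c)


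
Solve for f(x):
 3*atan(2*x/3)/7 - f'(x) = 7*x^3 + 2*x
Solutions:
 f(x) = C1 - 7*x^4/4 - x^2 + 3*x*atan(2*x/3)/7 - 9*log(4*x^2 + 9)/28


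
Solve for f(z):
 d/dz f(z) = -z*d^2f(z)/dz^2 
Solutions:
 f(z) = C1 + C2*log(z)


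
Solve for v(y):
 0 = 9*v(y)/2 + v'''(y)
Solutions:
 v(y) = C3*exp(-6^(2/3)*y/2) + (C1*sin(3*2^(2/3)*3^(1/6)*y/4) + C2*cos(3*2^(2/3)*3^(1/6)*y/4))*exp(6^(2/3)*y/4)


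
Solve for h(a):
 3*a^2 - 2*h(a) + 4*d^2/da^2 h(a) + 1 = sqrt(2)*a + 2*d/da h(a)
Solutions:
 h(a) = C1*exp(-a/2) + C2*exp(a) + 3*a^2/2 - 3*a - sqrt(2)*a/2 + sqrt(2)/2 + 19/2


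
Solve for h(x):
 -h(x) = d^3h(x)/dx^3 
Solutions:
 h(x) = C3*exp(-x) + (C1*sin(sqrt(3)*x/2) + C2*cos(sqrt(3)*x/2))*exp(x/2)


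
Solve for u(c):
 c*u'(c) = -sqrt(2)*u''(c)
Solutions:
 u(c) = C1 + C2*erf(2^(1/4)*c/2)


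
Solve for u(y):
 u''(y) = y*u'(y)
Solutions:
 u(y) = C1 + C2*erfi(sqrt(2)*y/2)


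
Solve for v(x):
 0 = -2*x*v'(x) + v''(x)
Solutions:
 v(x) = C1 + C2*erfi(x)


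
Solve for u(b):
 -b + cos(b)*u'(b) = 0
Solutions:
 u(b) = C1 + Integral(b/cos(b), b)


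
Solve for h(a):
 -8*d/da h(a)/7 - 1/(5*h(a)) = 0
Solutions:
 h(a) = -sqrt(C1 - 35*a)/10
 h(a) = sqrt(C1 - 35*a)/10


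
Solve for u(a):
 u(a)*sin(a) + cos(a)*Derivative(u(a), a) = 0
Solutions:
 u(a) = C1*cos(a)


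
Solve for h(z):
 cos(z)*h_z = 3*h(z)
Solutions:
 h(z) = C1*(sin(z) + 1)^(3/2)/(sin(z) - 1)^(3/2)


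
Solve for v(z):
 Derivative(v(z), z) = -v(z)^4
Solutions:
 v(z) = (-3^(2/3) - 3*3^(1/6)*I)*(1/(C1 + z))^(1/3)/6
 v(z) = (-3^(2/3) + 3*3^(1/6)*I)*(1/(C1 + z))^(1/3)/6
 v(z) = (1/(C1 + 3*z))^(1/3)


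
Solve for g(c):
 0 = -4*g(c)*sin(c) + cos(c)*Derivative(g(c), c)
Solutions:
 g(c) = C1/cos(c)^4


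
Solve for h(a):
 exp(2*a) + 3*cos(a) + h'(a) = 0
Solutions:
 h(a) = C1 - exp(2*a)/2 - 3*sin(a)


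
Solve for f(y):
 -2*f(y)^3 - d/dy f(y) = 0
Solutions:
 f(y) = -sqrt(2)*sqrt(-1/(C1 - 2*y))/2
 f(y) = sqrt(2)*sqrt(-1/(C1 - 2*y))/2


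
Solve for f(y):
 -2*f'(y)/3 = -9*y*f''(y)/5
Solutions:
 f(y) = C1 + C2*y^(37/27)


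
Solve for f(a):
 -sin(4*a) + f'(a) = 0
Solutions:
 f(a) = C1 - cos(4*a)/4


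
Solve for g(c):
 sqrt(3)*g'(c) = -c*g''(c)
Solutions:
 g(c) = C1 + C2*c^(1 - sqrt(3))


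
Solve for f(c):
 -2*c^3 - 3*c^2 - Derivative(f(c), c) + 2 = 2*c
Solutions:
 f(c) = C1 - c^4/2 - c^3 - c^2 + 2*c


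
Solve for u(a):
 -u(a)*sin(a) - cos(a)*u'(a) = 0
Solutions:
 u(a) = C1*cos(a)


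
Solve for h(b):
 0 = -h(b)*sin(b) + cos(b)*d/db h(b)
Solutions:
 h(b) = C1/cos(b)


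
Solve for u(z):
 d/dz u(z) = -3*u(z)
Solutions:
 u(z) = C1*exp(-3*z)


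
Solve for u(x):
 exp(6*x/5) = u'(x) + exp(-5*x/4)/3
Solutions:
 u(x) = C1 + 5*exp(6*x/5)/6 + 4*exp(-5*x/4)/15


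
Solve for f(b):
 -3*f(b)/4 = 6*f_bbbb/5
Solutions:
 f(b) = (C1*sin(2^(3/4)*5^(1/4)*b/4) + C2*cos(2^(3/4)*5^(1/4)*b/4))*exp(-2^(3/4)*5^(1/4)*b/4) + (C3*sin(2^(3/4)*5^(1/4)*b/4) + C4*cos(2^(3/4)*5^(1/4)*b/4))*exp(2^(3/4)*5^(1/4)*b/4)


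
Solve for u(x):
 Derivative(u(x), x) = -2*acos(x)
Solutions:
 u(x) = C1 - 2*x*acos(x) + 2*sqrt(1 - x^2)


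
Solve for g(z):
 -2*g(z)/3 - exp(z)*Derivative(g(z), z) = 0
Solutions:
 g(z) = C1*exp(2*exp(-z)/3)


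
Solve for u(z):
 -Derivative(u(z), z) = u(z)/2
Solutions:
 u(z) = C1*exp(-z/2)


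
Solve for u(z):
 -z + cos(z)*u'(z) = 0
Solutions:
 u(z) = C1 + Integral(z/cos(z), z)


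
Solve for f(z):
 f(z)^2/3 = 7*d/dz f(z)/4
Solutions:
 f(z) = -21/(C1 + 4*z)


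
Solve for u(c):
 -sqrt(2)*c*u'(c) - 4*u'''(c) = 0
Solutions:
 u(c) = C1 + Integral(C2*airyai(-sqrt(2)*c/2) + C3*airybi(-sqrt(2)*c/2), c)


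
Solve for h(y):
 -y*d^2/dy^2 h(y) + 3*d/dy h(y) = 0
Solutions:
 h(y) = C1 + C2*y^4


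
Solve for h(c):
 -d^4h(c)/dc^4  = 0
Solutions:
 h(c) = C1 + C2*c + C3*c^2 + C4*c^3


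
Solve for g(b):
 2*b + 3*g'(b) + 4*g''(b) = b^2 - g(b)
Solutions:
 g(b) = b^2 - 8*b + (C1*sin(sqrt(7)*b/8) + C2*cos(sqrt(7)*b/8))*exp(-3*b/8) + 16


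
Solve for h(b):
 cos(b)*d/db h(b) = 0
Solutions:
 h(b) = C1


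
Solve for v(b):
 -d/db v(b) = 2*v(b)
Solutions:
 v(b) = C1*exp(-2*b)


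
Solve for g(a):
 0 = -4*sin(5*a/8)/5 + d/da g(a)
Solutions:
 g(a) = C1 - 32*cos(5*a/8)/25


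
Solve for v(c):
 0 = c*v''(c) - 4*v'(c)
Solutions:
 v(c) = C1 + C2*c^5


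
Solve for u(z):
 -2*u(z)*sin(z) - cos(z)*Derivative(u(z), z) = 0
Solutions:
 u(z) = C1*cos(z)^2


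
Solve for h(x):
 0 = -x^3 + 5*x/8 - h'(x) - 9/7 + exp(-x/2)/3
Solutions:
 h(x) = C1 - x^4/4 + 5*x^2/16 - 9*x/7 - 2*exp(-x/2)/3


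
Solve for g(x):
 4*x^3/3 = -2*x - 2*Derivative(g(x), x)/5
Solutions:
 g(x) = C1 - 5*x^4/6 - 5*x^2/2


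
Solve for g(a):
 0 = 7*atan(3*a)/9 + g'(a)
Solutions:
 g(a) = C1 - 7*a*atan(3*a)/9 + 7*log(9*a^2 + 1)/54


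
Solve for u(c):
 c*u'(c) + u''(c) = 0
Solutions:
 u(c) = C1 + C2*erf(sqrt(2)*c/2)


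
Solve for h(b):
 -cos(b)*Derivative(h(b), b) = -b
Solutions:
 h(b) = C1 + Integral(b/cos(b), b)


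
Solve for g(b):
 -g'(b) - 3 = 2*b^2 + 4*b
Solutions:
 g(b) = C1 - 2*b^3/3 - 2*b^2 - 3*b


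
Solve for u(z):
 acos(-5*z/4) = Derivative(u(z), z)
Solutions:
 u(z) = C1 + z*acos(-5*z/4) + sqrt(16 - 25*z^2)/5


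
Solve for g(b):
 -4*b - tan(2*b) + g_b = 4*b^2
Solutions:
 g(b) = C1 + 4*b^3/3 + 2*b^2 - log(cos(2*b))/2


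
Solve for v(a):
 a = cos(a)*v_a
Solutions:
 v(a) = C1 + Integral(a/cos(a), a)


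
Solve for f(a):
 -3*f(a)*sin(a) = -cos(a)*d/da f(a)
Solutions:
 f(a) = C1/cos(a)^3


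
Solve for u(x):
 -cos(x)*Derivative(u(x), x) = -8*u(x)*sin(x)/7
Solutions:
 u(x) = C1/cos(x)^(8/7)


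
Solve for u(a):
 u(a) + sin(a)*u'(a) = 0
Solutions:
 u(a) = C1*sqrt(cos(a) + 1)/sqrt(cos(a) - 1)


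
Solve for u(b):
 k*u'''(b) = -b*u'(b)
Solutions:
 u(b) = C1 + Integral(C2*airyai(b*(-1/k)^(1/3)) + C3*airybi(b*(-1/k)^(1/3)), b)


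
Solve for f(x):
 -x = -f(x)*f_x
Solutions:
 f(x) = -sqrt(C1 + x^2)
 f(x) = sqrt(C1 + x^2)


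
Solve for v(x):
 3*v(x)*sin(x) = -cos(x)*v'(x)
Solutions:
 v(x) = C1*cos(x)^3


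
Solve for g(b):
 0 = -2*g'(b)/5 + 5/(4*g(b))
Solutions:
 g(b) = -sqrt(C1 + 25*b)/2
 g(b) = sqrt(C1 + 25*b)/2


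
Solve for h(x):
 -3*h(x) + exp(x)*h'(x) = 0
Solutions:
 h(x) = C1*exp(-3*exp(-x))


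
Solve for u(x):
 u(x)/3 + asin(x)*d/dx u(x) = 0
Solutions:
 u(x) = C1*exp(-Integral(1/asin(x), x)/3)


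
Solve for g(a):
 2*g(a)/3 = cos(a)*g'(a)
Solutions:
 g(a) = C1*(sin(a) + 1)^(1/3)/(sin(a) - 1)^(1/3)


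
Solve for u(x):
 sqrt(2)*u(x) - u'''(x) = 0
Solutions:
 u(x) = C3*exp(2^(1/6)*x) + (C1*sin(2^(1/6)*sqrt(3)*x/2) + C2*cos(2^(1/6)*sqrt(3)*x/2))*exp(-2^(1/6)*x/2)


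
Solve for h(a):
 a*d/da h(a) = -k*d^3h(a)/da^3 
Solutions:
 h(a) = C1 + Integral(C2*airyai(a*(-1/k)^(1/3)) + C3*airybi(a*(-1/k)^(1/3)), a)


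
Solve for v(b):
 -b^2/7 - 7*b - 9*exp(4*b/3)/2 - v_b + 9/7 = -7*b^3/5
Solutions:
 v(b) = C1 + 7*b^4/20 - b^3/21 - 7*b^2/2 + 9*b/7 - 27*exp(4*b/3)/8


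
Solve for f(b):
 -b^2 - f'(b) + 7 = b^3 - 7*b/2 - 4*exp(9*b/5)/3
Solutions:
 f(b) = C1 - b^4/4 - b^3/3 + 7*b^2/4 + 7*b + 20*exp(9*b/5)/27


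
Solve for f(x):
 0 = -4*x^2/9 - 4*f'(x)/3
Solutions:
 f(x) = C1 - x^3/9


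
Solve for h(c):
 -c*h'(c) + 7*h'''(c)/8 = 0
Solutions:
 h(c) = C1 + Integral(C2*airyai(2*7^(2/3)*c/7) + C3*airybi(2*7^(2/3)*c/7), c)


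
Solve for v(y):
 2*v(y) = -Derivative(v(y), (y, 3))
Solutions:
 v(y) = C3*exp(-2^(1/3)*y) + (C1*sin(2^(1/3)*sqrt(3)*y/2) + C2*cos(2^(1/3)*sqrt(3)*y/2))*exp(2^(1/3)*y/2)


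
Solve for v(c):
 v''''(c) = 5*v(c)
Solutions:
 v(c) = C1*exp(-5^(1/4)*c) + C2*exp(5^(1/4)*c) + C3*sin(5^(1/4)*c) + C4*cos(5^(1/4)*c)


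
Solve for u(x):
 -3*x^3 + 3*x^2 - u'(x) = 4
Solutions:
 u(x) = C1 - 3*x^4/4 + x^3 - 4*x


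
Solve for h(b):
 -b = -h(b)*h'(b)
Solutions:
 h(b) = -sqrt(C1 + b^2)
 h(b) = sqrt(C1 + b^2)


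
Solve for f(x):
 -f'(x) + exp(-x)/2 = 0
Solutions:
 f(x) = C1 - exp(-x)/2


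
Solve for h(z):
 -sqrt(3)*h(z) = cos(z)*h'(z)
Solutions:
 h(z) = C1*(sin(z) - 1)^(sqrt(3)/2)/(sin(z) + 1)^(sqrt(3)/2)


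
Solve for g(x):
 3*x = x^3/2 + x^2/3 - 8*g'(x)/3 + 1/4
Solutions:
 g(x) = C1 + 3*x^4/64 + x^3/24 - 9*x^2/16 + 3*x/32


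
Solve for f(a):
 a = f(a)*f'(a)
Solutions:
 f(a) = -sqrt(C1 + a^2)
 f(a) = sqrt(C1 + a^2)


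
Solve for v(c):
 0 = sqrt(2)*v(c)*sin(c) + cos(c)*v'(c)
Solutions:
 v(c) = C1*cos(c)^(sqrt(2))


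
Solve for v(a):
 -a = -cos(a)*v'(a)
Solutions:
 v(a) = C1 + Integral(a/cos(a), a)


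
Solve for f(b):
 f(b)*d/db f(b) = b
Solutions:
 f(b) = -sqrt(C1 + b^2)
 f(b) = sqrt(C1 + b^2)


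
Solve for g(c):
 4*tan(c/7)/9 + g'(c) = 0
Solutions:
 g(c) = C1 + 28*log(cos(c/7))/9


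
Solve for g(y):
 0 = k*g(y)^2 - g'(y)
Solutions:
 g(y) = -1/(C1 + k*y)


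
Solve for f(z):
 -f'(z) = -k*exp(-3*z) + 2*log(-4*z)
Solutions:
 f(z) = C1 - k*exp(-3*z)/3 - 2*z*log(-z) + 2*z*(1 - 2*log(2))


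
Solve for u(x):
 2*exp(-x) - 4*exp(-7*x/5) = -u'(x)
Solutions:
 u(x) = C1 + 2*exp(-x) - 20*exp(-7*x/5)/7


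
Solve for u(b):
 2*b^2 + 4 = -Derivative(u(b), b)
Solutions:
 u(b) = C1 - 2*b^3/3 - 4*b


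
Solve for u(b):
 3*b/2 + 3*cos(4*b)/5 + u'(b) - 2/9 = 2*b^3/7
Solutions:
 u(b) = C1 + b^4/14 - 3*b^2/4 + 2*b/9 - 3*sin(4*b)/20


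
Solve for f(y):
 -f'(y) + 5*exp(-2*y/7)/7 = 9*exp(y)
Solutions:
 f(y) = C1 - 9*exp(y) - 5*exp(-2*y/7)/2


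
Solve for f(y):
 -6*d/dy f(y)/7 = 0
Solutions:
 f(y) = C1


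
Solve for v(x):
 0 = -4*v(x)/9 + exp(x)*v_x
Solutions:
 v(x) = C1*exp(-4*exp(-x)/9)


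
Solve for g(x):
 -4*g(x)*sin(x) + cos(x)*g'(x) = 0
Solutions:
 g(x) = C1/cos(x)^4


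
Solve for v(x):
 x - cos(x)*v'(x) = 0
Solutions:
 v(x) = C1 + Integral(x/cos(x), x)


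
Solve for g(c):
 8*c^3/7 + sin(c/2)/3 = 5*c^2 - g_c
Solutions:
 g(c) = C1 - 2*c^4/7 + 5*c^3/3 + 2*cos(c/2)/3


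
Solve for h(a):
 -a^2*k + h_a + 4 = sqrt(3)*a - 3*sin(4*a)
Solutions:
 h(a) = C1 + a^3*k/3 + sqrt(3)*a^2/2 - 4*a + 3*cos(4*a)/4


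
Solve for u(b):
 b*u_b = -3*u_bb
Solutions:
 u(b) = C1 + C2*erf(sqrt(6)*b/6)


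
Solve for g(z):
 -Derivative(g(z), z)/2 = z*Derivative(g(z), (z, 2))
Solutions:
 g(z) = C1 + C2*sqrt(z)


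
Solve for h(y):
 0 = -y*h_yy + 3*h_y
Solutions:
 h(y) = C1 + C2*y^4


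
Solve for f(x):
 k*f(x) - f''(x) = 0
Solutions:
 f(x) = C1*exp(-sqrt(k)*x) + C2*exp(sqrt(k)*x)


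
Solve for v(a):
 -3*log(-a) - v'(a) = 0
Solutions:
 v(a) = C1 - 3*a*log(-a) + 3*a


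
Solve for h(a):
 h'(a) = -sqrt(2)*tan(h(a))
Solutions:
 h(a) = pi - asin(C1*exp(-sqrt(2)*a))
 h(a) = asin(C1*exp(-sqrt(2)*a))


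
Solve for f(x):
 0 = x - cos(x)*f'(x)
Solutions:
 f(x) = C1 + Integral(x/cos(x), x)


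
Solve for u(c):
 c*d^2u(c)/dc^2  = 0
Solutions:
 u(c) = C1 + C2*c


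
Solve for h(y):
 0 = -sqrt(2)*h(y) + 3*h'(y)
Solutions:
 h(y) = C1*exp(sqrt(2)*y/3)


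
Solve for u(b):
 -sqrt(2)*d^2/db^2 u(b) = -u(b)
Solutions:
 u(b) = C1*exp(-2^(3/4)*b/2) + C2*exp(2^(3/4)*b/2)


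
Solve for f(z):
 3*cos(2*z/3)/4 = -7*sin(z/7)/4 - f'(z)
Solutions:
 f(z) = C1 - 9*sin(2*z/3)/8 + 49*cos(z/7)/4


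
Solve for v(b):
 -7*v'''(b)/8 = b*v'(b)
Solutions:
 v(b) = C1 + Integral(C2*airyai(-2*7^(2/3)*b/7) + C3*airybi(-2*7^(2/3)*b/7), b)


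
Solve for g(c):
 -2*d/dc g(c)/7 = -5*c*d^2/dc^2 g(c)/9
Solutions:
 g(c) = C1 + C2*c^(53/35)


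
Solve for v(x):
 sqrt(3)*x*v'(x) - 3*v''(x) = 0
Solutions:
 v(x) = C1 + C2*erfi(sqrt(2)*3^(3/4)*x/6)


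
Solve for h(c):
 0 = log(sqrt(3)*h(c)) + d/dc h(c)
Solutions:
 2*Integral(1/(2*log(_y) + log(3)), (_y, h(c))) = C1 - c


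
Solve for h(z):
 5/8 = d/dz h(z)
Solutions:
 h(z) = C1 + 5*z/8


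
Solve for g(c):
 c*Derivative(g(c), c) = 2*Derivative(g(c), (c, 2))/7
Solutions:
 g(c) = C1 + C2*erfi(sqrt(7)*c/2)


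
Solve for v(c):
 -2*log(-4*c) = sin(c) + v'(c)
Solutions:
 v(c) = C1 - 2*c*log(-c) - 4*c*log(2) + 2*c + cos(c)


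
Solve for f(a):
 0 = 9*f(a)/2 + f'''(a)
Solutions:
 f(a) = C3*exp(-6^(2/3)*a/2) + (C1*sin(3*2^(2/3)*3^(1/6)*a/4) + C2*cos(3*2^(2/3)*3^(1/6)*a/4))*exp(6^(2/3)*a/4)


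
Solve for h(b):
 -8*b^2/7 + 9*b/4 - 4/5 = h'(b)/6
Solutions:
 h(b) = C1 - 16*b^3/7 + 27*b^2/4 - 24*b/5


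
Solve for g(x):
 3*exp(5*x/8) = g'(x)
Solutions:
 g(x) = C1 + 24*exp(5*x/8)/5


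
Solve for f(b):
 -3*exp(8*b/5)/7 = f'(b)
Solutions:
 f(b) = C1 - 15*exp(8*b/5)/56


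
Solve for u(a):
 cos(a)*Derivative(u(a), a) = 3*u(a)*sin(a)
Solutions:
 u(a) = C1/cos(a)^3


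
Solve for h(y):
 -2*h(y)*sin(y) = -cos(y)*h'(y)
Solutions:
 h(y) = C1/cos(y)^2


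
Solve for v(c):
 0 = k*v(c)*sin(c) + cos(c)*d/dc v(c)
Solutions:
 v(c) = C1*exp(k*log(cos(c)))


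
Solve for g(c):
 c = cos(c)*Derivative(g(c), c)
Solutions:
 g(c) = C1 + Integral(c/cos(c), c)


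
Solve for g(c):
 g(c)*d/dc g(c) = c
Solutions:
 g(c) = -sqrt(C1 + c^2)
 g(c) = sqrt(C1 + c^2)


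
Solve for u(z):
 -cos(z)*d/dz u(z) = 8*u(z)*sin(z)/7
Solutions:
 u(z) = C1*cos(z)^(8/7)


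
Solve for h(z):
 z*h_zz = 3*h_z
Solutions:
 h(z) = C1 + C2*z^4


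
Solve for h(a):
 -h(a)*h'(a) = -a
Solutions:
 h(a) = -sqrt(C1 + a^2)
 h(a) = sqrt(C1 + a^2)


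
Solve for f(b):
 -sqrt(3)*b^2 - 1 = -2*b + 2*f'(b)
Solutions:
 f(b) = C1 - sqrt(3)*b^3/6 + b^2/2 - b/2


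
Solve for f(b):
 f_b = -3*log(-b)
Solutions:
 f(b) = C1 - 3*b*log(-b) + 3*b


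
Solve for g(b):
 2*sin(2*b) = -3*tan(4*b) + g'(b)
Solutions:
 g(b) = C1 - 3*log(cos(4*b))/4 - cos(2*b)


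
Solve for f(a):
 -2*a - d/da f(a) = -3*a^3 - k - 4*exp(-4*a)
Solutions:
 f(a) = C1 + 3*a^4/4 - a^2 + a*k - exp(-4*a)


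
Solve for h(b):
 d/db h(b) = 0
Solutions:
 h(b) = C1


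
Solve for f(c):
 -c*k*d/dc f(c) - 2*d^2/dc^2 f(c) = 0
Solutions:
 f(c) = Piecewise((-sqrt(pi)*C1*erf(c*sqrt(k)/2)/sqrt(k) - C2, (k > 0) | (k < 0)), (-C1*c - C2, True))


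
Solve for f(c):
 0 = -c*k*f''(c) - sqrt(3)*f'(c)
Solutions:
 f(c) = C1 + c^(((re(k) - sqrt(3))*re(k) + im(k)^2)/(re(k)^2 + im(k)^2))*(C2*sin(sqrt(3)*log(c)*Abs(im(k))/(re(k)^2 + im(k)^2)) + C3*cos(sqrt(3)*log(c)*im(k)/(re(k)^2 + im(k)^2)))


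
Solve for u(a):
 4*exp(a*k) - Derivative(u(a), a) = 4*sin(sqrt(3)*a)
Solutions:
 u(a) = C1 + 4*sqrt(3)*cos(sqrt(3)*a)/3 + 4*exp(a*k)/k


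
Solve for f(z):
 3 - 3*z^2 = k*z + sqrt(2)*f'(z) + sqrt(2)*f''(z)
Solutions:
 f(z) = C1 + C2*exp(-z) - sqrt(2)*k*z^2/4 + sqrt(2)*k*z/2 - sqrt(2)*z^3/2 + 3*sqrt(2)*z^2/2 - 3*sqrt(2)*z/2


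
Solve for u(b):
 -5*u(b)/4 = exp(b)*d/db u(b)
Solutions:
 u(b) = C1*exp(5*exp(-b)/4)


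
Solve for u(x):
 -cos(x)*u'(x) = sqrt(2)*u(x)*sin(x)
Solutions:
 u(x) = C1*cos(x)^(sqrt(2))


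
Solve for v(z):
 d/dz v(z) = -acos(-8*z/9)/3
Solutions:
 v(z) = C1 - z*acos(-8*z/9)/3 - sqrt(81 - 64*z^2)/24


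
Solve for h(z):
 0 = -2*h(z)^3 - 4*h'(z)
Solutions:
 h(z) = -sqrt(-1/(C1 - z))
 h(z) = sqrt(-1/(C1 - z))


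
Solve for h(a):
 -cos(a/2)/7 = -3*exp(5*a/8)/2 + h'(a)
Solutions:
 h(a) = C1 + 12*exp(5*a/8)/5 - 2*sin(a/2)/7


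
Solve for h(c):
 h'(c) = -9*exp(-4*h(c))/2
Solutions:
 h(c) = log(-I*(C1 - 18*c)^(1/4))
 h(c) = log(I*(C1 - 18*c)^(1/4))
 h(c) = log(-(C1 - 18*c)^(1/4))
 h(c) = log(C1 - 18*c)/4


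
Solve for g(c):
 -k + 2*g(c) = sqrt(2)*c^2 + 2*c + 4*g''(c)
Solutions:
 g(c) = C1*exp(-sqrt(2)*c/2) + C2*exp(sqrt(2)*c/2) + sqrt(2)*c^2/2 + c + k/2 + 2*sqrt(2)


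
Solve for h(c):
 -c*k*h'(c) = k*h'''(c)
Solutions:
 h(c) = C1 + Integral(C2*airyai(-c) + C3*airybi(-c), c)


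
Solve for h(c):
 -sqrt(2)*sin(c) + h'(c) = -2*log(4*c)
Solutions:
 h(c) = C1 - 2*c*log(c) - 4*c*log(2) + 2*c - sqrt(2)*cos(c)


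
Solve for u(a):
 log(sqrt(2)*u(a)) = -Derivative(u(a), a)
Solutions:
 2*Integral(1/(2*log(_y) + log(2)), (_y, u(a))) = C1 - a


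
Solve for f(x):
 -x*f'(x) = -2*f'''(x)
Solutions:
 f(x) = C1 + Integral(C2*airyai(2^(2/3)*x/2) + C3*airybi(2^(2/3)*x/2), x)


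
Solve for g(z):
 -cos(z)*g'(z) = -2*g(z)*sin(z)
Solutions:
 g(z) = C1/cos(z)^2


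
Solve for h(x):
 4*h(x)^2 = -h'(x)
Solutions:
 h(x) = 1/(C1 + 4*x)


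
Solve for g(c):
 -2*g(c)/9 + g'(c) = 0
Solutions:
 g(c) = C1*exp(2*c/9)


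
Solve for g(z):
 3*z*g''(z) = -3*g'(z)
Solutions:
 g(z) = C1 + C2*log(z)


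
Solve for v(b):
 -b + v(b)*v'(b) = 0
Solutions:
 v(b) = -sqrt(C1 + b^2)
 v(b) = sqrt(C1 + b^2)


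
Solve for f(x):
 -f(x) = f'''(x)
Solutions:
 f(x) = C3*exp(-x) + (C1*sin(sqrt(3)*x/2) + C2*cos(sqrt(3)*x/2))*exp(x/2)


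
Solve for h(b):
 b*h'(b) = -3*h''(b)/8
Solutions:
 h(b) = C1 + C2*erf(2*sqrt(3)*b/3)


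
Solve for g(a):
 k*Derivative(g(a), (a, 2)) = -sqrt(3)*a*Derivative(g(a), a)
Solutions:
 g(a) = C1 + C2*sqrt(k)*erf(sqrt(2)*3^(1/4)*a*sqrt(1/k)/2)


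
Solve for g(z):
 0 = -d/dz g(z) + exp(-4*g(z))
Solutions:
 g(z) = log(-I*(C1 + 4*z)^(1/4))
 g(z) = log(I*(C1 + 4*z)^(1/4))
 g(z) = log(-(C1 + 4*z)^(1/4))
 g(z) = log(C1 + 4*z)/4


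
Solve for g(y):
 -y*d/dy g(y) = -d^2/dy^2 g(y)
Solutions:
 g(y) = C1 + C2*erfi(sqrt(2)*y/2)


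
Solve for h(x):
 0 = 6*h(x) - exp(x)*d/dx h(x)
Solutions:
 h(x) = C1*exp(-6*exp(-x))


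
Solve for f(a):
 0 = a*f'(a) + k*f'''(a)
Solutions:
 f(a) = C1 + Integral(C2*airyai(a*(-1/k)^(1/3)) + C3*airybi(a*(-1/k)^(1/3)), a)


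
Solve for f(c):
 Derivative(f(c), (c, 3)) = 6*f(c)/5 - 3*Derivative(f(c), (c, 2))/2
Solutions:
 f(c) = C1*exp(-c*(5*5^(1/3)/(4*sqrt(21) + 19)^(1/3) + 5^(2/3)*(4*sqrt(21) + 19)^(1/3) + 10)/20)*sin(sqrt(3)*5^(1/3)*c*(-5^(1/3)*(4*sqrt(21) + 19)^(1/3) + 5/(4*sqrt(21) + 19)^(1/3))/20) + C2*exp(-c*(5*5^(1/3)/(4*sqrt(21) + 19)^(1/3) + 5^(2/3)*(4*sqrt(21) + 19)^(1/3) + 10)/20)*cos(sqrt(3)*5^(1/3)*c*(-5^(1/3)*(4*sqrt(21) + 19)^(1/3) + 5/(4*sqrt(21) + 19)^(1/3))/20) + C3*exp(c*(-5 + 5*5^(1/3)/(4*sqrt(21) + 19)^(1/3) + 5^(2/3)*(4*sqrt(21) + 19)^(1/3))/10)


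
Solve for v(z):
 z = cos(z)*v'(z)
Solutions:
 v(z) = C1 + Integral(z/cos(z), z)


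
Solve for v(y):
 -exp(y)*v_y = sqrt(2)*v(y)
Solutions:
 v(y) = C1*exp(sqrt(2)*exp(-y))


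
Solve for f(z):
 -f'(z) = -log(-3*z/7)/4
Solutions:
 f(z) = C1 + z*log(-z)/4 + z*(-log(7) - 1 + log(3))/4


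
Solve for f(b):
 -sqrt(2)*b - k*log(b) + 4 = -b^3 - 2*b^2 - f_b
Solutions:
 f(b) = C1 - b^4/4 - 2*b^3/3 + sqrt(2)*b^2/2 + b*k*log(b) - b*k - 4*b


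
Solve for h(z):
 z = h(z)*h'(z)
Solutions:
 h(z) = -sqrt(C1 + z^2)
 h(z) = sqrt(C1 + z^2)


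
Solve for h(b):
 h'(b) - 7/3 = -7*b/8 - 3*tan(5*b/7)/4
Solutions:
 h(b) = C1 - 7*b^2/16 + 7*b/3 + 21*log(cos(5*b/7))/20


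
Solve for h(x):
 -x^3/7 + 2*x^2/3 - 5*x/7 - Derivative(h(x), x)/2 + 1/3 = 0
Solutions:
 h(x) = C1 - x^4/14 + 4*x^3/9 - 5*x^2/7 + 2*x/3


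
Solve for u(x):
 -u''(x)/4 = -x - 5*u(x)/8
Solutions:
 u(x) = C1*exp(-sqrt(10)*x/2) + C2*exp(sqrt(10)*x/2) - 8*x/5


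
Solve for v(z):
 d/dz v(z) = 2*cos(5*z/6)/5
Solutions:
 v(z) = C1 + 12*sin(5*z/6)/25


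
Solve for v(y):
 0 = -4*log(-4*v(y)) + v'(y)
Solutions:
 -Integral(1/(log(-_y) + 2*log(2)), (_y, v(y)))/4 = C1 - y


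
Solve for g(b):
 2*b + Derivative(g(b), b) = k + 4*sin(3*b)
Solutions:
 g(b) = C1 - b^2 + b*k - 4*cos(3*b)/3


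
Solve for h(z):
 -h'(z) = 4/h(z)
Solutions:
 h(z) = -sqrt(C1 - 8*z)
 h(z) = sqrt(C1 - 8*z)


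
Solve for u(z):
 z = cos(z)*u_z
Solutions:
 u(z) = C1 + Integral(z/cos(z), z)


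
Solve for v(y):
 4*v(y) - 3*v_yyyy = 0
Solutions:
 v(y) = C1*exp(-sqrt(2)*3^(3/4)*y/3) + C2*exp(sqrt(2)*3^(3/4)*y/3) + C3*sin(sqrt(2)*3^(3/4)*y/3) + C4*cos(sqrt(2)*3^(3/4)*y/3)


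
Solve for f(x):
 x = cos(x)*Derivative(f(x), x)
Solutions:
 f(x) = C1 + Integral(x/cos(x), x)


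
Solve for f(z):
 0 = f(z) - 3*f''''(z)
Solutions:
 f(z) = C1*exp(-3^(3/4)*z/3) + C2*exp(3^(3/4)*z/3) + C3*sin(3^(3/4)*z/3) + C4*cos(3^(3/4)*z/3)


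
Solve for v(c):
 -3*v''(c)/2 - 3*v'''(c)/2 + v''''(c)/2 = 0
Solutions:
 v(c) = C1 + C2*c + C3*exp(c*(3 - sqrt(21))/2) + C4*exp(c*(3 + sqrt(21))/2)


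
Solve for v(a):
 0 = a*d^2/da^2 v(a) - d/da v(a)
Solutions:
 v(a) = C1 + C2*a^2


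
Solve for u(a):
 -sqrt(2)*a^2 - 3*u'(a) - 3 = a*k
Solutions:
 u(a) = C1 - sqrt(2)*a^3/9 - a^2*k/6 - a


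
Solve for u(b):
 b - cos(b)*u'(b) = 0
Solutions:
 u(b) = C1 + Integral(b/cos(b), b)


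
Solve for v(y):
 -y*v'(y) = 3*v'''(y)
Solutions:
 v(y) = C1 + Integral(C2*airyai(-3^(2/3)*y/3) + C3*airybi(-3^(2/3)*y/3), y)


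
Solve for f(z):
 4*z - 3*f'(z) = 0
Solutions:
 f(z) = C1 + 2*z^2/3


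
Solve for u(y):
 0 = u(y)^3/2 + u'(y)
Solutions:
 u(y) = -sqrt(-1/(C1 - y))
 u(y) = sqrt(-1/(C1 - y))


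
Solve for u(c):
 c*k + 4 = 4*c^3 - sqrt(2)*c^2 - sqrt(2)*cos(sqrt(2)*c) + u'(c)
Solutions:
 u(c) = C1 - c^4 + sqrt(2)*c^3/3 + c^2*k/2 + 4*c + sin(sqrt(2)*c)


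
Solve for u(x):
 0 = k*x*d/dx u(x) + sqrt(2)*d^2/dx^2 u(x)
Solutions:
 u(x) = Piecewise((-2^(3/4)*sqrt(pi)*C1*erf(2^(1/4)*sqrt(k)*x/2)/(2*sqrt(k)) - C2, (k > 0) | (k < 0)), (-C1*x - C2, True))


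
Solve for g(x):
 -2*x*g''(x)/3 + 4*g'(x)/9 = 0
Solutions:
 g(x) = C1 + C2*x^(5/3)


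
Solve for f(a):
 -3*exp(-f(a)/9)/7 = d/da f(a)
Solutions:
 f(a) = 9*log(C1 - a/21)


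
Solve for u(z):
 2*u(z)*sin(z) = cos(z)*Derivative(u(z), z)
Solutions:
 u(z) = C1/cos(z)^2


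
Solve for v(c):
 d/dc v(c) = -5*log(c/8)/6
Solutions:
 v(c) = C1 - 5*c*log(c)/6 + 5*c/6 + 5*c*log(2)/2


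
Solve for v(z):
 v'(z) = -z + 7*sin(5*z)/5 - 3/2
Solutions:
 v(z) = C1 - z^2/2 - 3*z/2 - 7*cos(5*z)/25


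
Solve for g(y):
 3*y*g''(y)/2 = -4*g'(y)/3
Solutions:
 g(y) = C1 + C2*y^(1/9)


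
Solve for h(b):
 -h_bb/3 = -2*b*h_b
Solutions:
 h(b) = C1 + C2*erfi(sqrt(3)*b)


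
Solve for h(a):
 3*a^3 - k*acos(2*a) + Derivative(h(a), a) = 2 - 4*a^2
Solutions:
 h(a) = C1 - 3*a^4/4 - 4*a^3/3 + 2*a + k*(a*acos(2*a) - sqrt(1 - 4*a^2)/2)


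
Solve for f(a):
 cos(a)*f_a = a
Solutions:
 f(a) = C1 + Integral(a/cos(a), a)


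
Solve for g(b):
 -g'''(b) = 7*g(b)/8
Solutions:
 g(b) = C3*exp(-7^(1/3)*b/2) + (C1*sin(sqrt(3)*7^(1/3)*b/4) + C2*cos(sqrt(3)*7^(1/3)*b/4))*exp(7^(1/3)*b/4)


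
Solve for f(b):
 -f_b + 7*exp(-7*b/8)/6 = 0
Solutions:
 f(b) = C1 - 4*exp(-7*b/8)/3


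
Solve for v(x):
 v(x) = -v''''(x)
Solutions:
 v(x) = (C1*sin(sqrt(2)*x/2) + C2*cos(sqrt(2)*x/2))*exp(-sqrt(2)*x/2) + (C3*sin(sqrt(2)*x/2) + C4*cos(sqrt(2)*x/2))*exp(sqrt(2)*x/2)


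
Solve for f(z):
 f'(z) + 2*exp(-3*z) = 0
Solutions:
 f(z) = C1 + 2*exp(-3*z)/3


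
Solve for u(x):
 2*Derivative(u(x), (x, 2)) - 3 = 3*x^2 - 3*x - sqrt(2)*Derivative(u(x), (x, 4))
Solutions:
 u(x) = C1 + C2*x + C3*sin(2^(1/4)*x) + C4*cos(2^(1/4)*x) + x^4/8 - x^3/4 + 3*x^2*(1 - sqrt(2))/4


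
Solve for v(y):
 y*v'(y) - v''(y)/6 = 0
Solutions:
 v(y) = C1 + C2*erfi(sqrt(3)*y)


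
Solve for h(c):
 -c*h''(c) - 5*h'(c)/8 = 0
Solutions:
 h(c) = C1 + C2*c^(3/8)


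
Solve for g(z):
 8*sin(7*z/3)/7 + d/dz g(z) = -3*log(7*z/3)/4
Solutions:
 g(z) = C1 - 3*z*log(z)/4 - 3*z*log(7)/4 + 3*z/4 + 3*z*log(3)/4 + 24*cos(7*z/3)/49


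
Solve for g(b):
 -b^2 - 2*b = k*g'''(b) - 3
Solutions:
 g(b) = C1 + C2*b + C3*b^2 - b^5/(60*k) - b^4/(12*k) + b^3/(2*k)


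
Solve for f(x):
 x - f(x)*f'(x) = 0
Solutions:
 f(x) = -sqrt(C1 + x^2)
 f(x) = sqrt(C1 + x^2)


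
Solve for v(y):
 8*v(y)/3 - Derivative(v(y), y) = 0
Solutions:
 v(y) = C1*exp(8*y/3)


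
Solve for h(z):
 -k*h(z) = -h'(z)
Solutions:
 h(z) = C1*exp(k*z)


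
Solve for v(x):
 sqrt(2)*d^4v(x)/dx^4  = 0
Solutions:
 v(x) = C1 + C2*x + C3*x^2 + C4*x^3


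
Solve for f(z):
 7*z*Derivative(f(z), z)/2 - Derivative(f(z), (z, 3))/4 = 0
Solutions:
 f(z) = C1 + Integral(C2*airyai(14^(1/3)*z) + C3*airybi(14^(1/3)*z), z)


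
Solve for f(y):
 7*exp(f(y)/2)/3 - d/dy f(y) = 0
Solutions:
 f(y) = 2*log(-1/(C1 + 7*y)) + 2*log(6)


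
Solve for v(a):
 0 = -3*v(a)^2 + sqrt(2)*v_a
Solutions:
 v(a) = -2/(C1 + 3*sqrt(2)*a)


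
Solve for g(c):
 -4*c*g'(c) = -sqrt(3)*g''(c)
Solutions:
 g(c) = C1 + C2*erfi(sqrt(2)*3^(3/4)*c/3)


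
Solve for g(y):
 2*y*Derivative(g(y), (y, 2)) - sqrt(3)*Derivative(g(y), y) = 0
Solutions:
 g(y) = C1 + C2*y^(sqrt(3)/2 + 1)


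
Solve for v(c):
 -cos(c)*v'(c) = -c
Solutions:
 v(c) = C1 + Integral(c/cos(c), c)


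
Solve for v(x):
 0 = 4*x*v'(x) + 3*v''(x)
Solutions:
 v(x) = C1 + C2*erf(sqrt(6)*x/3)


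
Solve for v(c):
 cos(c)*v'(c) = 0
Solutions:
 v(c) = C1
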